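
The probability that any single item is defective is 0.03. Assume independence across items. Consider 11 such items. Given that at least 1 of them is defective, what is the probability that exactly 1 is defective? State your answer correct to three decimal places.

0.855

X ~ Binomial(11, 0.03). Want P(X=1 | X≥1) = P(X=1) / P(X≥1).
P(X=1) = C(11,1)·0.03^1·0.97^10 = 0.24335
P(X≥1) = 1 − 0.71530 = 0.28470
Ratio = 0.24335 / 0.28470 = 0.85476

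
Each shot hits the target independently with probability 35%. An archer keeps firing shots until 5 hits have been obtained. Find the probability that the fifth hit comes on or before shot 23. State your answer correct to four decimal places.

Finishing within 23 shots ⇔ at least 5 successes in the first 23. With X ~ Binomial(23, 0.35), P(Y ≤ 23) = 1 − P(X ≤ 4).
  k=0: C(23,0)·0.35^0·0.65^23 = 0.000050
  k=1: C(23,1)·0.35^1·0.65^22 = 0.000616
  k=2: C(23,2)·0.35^2·0.65^21 = 0.003651
  k=3: C(23,3)·0.35^3·0.65^20 = 0.013762
  k=4: C(23,4)·0.35^4·0.65^19 = 0.037052
1 − 0.055132 = 0.944868

0.9449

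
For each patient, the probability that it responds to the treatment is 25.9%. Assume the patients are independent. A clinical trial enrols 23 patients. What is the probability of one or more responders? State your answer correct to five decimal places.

0.99899

P(at least one) = 1 − P(none) = 1 − (1 − 0.259)^23
= 1 − 0.0010135 = 0.9989865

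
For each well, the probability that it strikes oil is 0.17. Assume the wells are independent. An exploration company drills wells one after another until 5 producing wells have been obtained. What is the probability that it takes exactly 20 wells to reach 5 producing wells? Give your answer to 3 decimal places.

0.034

Y = trial on which the fifth success occurs; negative binomial, r=5, p=0.17.
P(Y=20) = C(19,4) · p^5 · (1−p)^15
= 3876 · 0.00014199 · 0.061118 = 0.03364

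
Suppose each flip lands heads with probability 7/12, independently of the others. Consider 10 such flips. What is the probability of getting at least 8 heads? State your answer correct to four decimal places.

0.1419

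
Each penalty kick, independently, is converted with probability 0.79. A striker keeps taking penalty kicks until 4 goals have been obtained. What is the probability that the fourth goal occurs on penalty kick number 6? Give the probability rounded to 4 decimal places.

0.1718

Y = trial on which the fourth success occurs; negative binomial, r=4, p=0.79.
P(Y=6) = C(5,3) · p^4 · (1−p)^2
= 10 · 0.3895 · 0.0441 = 0.171770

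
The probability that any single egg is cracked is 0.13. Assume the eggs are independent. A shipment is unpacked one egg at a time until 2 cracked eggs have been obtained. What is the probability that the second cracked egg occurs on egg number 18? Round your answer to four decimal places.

Y = trial on which the second success occurs; negative binomial, r=2, p=0.13.
P(Y=18) = C(17,1) · p^2 · (1−p)^16
= 17 · 0.0169 · 0.10772 = 0.030949

0.0309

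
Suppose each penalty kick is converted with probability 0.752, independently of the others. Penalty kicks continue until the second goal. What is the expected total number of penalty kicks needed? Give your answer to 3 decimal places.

Y = total penalty kicks until the second success; negative binomial with r=2, p=0.752.
E[Y] = r / p = 2 / 0.752 = 2.65957

2.660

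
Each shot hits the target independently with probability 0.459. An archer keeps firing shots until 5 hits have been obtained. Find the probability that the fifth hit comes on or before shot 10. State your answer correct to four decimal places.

0.5190

Finishing within 10 shots ⇔ at least 5 successes in the first 10. With X ~ Binomial(10, 0.459), P(Y ≤ 10) = 1 − P(X ≤ 4).
  k=0: C(10,0)·0.459^0·0.541^10 = 0.002148
  k=1: C(10,1)·0.459^1·0.541^9 = 0.018222
  k=2: C(10,2)·0.459^2·0.541^8 = 0.069569
  k=3: C(10,3)·0.459^3·0.541^7 = 0.157398
  k=4: C(10,4)·0.459^4·0.541^6 = 0.233697
1 − 0.481034 = 0.518966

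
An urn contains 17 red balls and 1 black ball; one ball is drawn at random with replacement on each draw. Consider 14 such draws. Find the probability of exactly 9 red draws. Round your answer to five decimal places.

X ~ Binomial(n=14, p=0.944444).
P(X=9) = C(14,9) · p^9 · (1−p)^5
= 2002 · 0.59784 · 5.2922e-07 = 0.0006334

0.00063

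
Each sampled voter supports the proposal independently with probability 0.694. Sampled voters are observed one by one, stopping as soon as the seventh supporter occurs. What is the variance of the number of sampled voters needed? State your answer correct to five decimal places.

4.44734

Y = total sampled voters until the seventh success; negative binomial with r=7, p=0.694.
Var(Y) = r(1−p)/p² = 7·0.306 / 0.694² = 4.4473420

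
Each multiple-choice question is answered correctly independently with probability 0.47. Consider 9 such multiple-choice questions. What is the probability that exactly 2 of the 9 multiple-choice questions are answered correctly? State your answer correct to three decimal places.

X ~ Binomial(n=9, p=0.47).
P(X=2) = C(9,2) · p^2 · (1−p)^7
= 36 · 0.2209 · 0.011747 = 0.09342

0.093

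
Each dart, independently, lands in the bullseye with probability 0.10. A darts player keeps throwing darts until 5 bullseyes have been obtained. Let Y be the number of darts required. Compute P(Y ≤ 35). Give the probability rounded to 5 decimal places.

Finishing within 35 darts ⇔ at least 5 successes in the first 35. With X ~ Binomial(35, 0.10), P(Y ≤ 35) = 1 − P(X ≤ 4).
  k=0: C(35,0)·0.10^0·0.90^35 = 0.0250316
  k=1: C(35,1)·0.10^1·0.90^34 = 0.0973449
  k=2: C(35,2)·0.10^2·0.90^33 = 0.1838738
  k=3: C(35,3)·0.10^3·0.90^32 = 0.2247346
  k=4: C(35,4)·0.10^4·0.90^31 = 0.1997641
1 − 0.7307490 = 0.2692510

0.26925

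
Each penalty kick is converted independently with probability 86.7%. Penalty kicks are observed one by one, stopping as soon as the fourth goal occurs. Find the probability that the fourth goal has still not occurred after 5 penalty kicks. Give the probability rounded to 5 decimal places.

Needing more than 5 penalty kicks ⇔ fewer than 4 successes in the first 5. With X ~ Binomial(5, 0.867), P(Y > 5) = P(X ≤ 3).
  k=0: C(5,0)·0.867^0·0.133^5 = 0.0000416
  k=1: C(5,1)·0.867^1·0.133^4 = 0.0013564
  k=2: C(5,2)·0.867^2·0.133^3 = 0.0176845
  k=3: C(5,3)·0.867^3·0.133^2 = 0.1152818
P(X ≤ 3) = 0.1343643

0.13436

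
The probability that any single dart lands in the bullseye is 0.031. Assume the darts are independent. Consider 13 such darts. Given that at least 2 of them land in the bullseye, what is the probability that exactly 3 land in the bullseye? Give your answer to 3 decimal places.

X ~ Binomial(13, 0.031). Want P(X=3 | X≥2) = P(X=3) / P(X≥2).
P(X=3) = C(13,3)·0.031^3·0.969^10 = 0.00622
P(X≥2) = 1 − 0.66406 − 0.27618 = 0.05976
Ratio = 0.00622 / 0.05976 = 0.10406

0.104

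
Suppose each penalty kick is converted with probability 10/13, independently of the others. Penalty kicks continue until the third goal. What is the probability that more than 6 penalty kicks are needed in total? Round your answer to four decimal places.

Needing more than 6 penalty kicks ⇔ fewer than 3 successes in the first 6. With X ~ Binomial(6, 0.769231), P(Y > 6) = P(X ≤ 2).
  k=0: C(6,0)·0.769231^0·0.230769^6 = 0.000151
  k=1: C(6,1)·0.769231^1·0.230769^5 = 0.003021
  k=2: C(6,2)·0.769231^2·0.230769^4 = 0.025172
P(X ≤ 2) = 0.028344

0.0283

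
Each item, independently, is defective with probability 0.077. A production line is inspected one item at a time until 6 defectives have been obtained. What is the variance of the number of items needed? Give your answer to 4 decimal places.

Y = total items until the sixth success; negative binomial with r=6, p=0.077.
Var(Y) = r(1−p)/p² = 6·0.923 / 0.077² = 934.052960

934.0530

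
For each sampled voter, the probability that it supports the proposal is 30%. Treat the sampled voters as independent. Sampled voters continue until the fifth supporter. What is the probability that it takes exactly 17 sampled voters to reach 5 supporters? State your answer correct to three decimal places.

Y = trial on which the fifth success occurs; negative binomial, r=5, p=0.30.
P(Y=17) = C(16,4) · p^5 · (1−p)^12
= 1820 · 0.00243 · 0.013841 = 0.06121

0.061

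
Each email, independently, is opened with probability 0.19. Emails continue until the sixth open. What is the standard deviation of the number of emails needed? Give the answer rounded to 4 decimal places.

11.6028

Y = total emails until the sixth success; negative binomial with r=6, p=0.19.
SD(Y) = √[r(1−p)/p²] = √(134.626039) = 11.602846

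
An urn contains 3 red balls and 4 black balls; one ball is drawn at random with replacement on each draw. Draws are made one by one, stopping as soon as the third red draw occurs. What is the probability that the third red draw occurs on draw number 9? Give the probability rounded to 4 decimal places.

0.0767

Y = trial on which the third success occurs; negative binomial, r=3, p=0.428571.
P(Y=9) = C(8,2) · p^3 · (1−p)^6
= 28 · 0.078717 · 0.034815 = 0.076736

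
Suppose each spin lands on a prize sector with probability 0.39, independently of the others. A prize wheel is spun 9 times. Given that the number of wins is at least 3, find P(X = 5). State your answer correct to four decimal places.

X ~ Binomial(9, 0.39). Want P(X=5 | X≥3) = P(X=5) / P(X≥3).
P(X=5) = C(9,5)·0.39^5·0.61^4 = 0.157403
P(X≥3) = 1 − 0.011694 − 0.067289 − 0.172084 = 0.748933
Ratio = 0.157403 / 0.748933 = 0.210170

0.2102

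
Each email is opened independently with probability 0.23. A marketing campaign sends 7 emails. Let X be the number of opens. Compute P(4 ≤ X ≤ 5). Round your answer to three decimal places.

X ~ Binomial(7, 0.23); P(4 ≤ X ≤ 5) = Σ C(7,k) p^k (1−p)^(7−k) over k:
  k=4: C(7,4)·0.23^4·0.77^3 = 0.04471
  k=5: C(7,5)·0.23^5·0.77^2 = 0.00801
Total = 0.05273

0.053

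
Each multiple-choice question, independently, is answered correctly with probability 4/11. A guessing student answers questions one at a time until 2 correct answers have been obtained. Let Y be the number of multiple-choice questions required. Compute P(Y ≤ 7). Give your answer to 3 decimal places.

Finishing within 7 multiple-choice questions ⇔ at least 2 successes in the first 7. With X ~ Binomial(7, 0.363636), P(Y ≤ 7) = 1 − P(X ≤ 1).
  k=0: C(7,0)·0.363636^0·0.636364^7 = 0.04226
  k=1: C(7,1)·0.363636^1·0.636364^6 = 0.16904
1 − 0.21130 = 0.78870

0.789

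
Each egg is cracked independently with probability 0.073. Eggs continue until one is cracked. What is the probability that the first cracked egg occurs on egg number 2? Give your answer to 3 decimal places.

Geometric (trials to first success), p = 0.073.
P(Y = 2) = (1−p)^1 · p = 0.927 · 0.073 = 0.06767

0.068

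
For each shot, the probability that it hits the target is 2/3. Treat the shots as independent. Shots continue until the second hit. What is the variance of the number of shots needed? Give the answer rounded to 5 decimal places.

1.50000

Y = total shots until the second success; negative binomial with r=2, p=0.666667.
Var(Y) = r(1−p)/p² = 2·0.333333 / 0.666667² = 1.5000000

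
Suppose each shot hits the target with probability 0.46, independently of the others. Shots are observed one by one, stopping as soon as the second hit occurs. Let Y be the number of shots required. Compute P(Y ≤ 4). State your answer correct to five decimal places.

Finishing within 4 shots ⇔ at least 2 successes in the first 4. With X ~ Binomial(4, 0.46), P(Y ≤ 4) = 1 − P(X ≤ 1).
  k=0: C(4,0)·0.46^0·0.54^4 = 0.0850306
  k=1: C(4,1)·0.46^1·0.54^3 = 0.2897338
1 − 0.3747643 = 0.6252357

0.62524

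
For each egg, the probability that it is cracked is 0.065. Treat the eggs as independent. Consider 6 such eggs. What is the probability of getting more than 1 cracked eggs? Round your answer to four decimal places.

0.0532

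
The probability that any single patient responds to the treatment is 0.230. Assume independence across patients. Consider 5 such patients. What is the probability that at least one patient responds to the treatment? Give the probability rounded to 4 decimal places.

P(at least one) = 1 − P(none) = 1 − (1 − 0.23)^5
= 1 − 0.270678 = 0.729322

0.7293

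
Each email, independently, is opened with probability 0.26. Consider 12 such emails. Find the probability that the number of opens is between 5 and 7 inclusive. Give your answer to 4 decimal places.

0.1753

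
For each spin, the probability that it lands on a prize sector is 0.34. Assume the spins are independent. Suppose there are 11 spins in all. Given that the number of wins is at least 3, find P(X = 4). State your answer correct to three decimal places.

X ~ Binomial(11, 0.34). Want P(X=4 | X≥3) = P(X=4) / P(X≥3).
P(X=4) = C(11,4)·0.34^4·0.66^7 = 0.24057
P(X≥3) = 1 − 0.01035 − 0.05866 − 0.15108 = 0.77991
Ratio = 0.24057 / 0.77991 = 0.30846

0.308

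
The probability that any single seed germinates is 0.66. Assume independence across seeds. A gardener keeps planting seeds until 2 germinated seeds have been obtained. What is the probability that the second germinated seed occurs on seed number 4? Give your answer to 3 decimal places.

0.151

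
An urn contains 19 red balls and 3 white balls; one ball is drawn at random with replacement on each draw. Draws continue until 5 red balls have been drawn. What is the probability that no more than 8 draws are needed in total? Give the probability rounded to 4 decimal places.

0.9847

Finishing within 8 draws ⇔ at least 5 successes in the first 8. With X ~ Binomial(8, 0.863636), P(Y ≤ 8) = 1 − P(X ≤ 4).
  k=0: C(8,0)·0.863636^0·0.136364^8 = 0.000000
  k=1: C(8,1)·0.863636^1·0.136364^7 = 0.000006
  k=2: C(8,2)·0.863636^2·0.136364^6 = 0.000134
  k=3: C(8,3)·0.863636^3·0.136364^5 = 0.001701
  k=4: C(8,4)·0.863636^4·0.136364^4 = 0.013465
1 − 0.015307 = 0.984693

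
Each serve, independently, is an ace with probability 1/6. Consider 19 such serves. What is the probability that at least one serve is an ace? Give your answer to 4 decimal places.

0.9687

P(at least one) = 1 − P(none) = 1 − (1 − 0.166667)^19
= 1 − 0.031301 = 0.968699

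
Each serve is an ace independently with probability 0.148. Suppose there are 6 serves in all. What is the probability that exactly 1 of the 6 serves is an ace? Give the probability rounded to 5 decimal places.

0.39867

X ~ Binomial(n=6, p=0.148).
P(X=1) = C(6,1) · p^1 · (1−p)^5
= 6 · 0.148 · 0.44895 = 0.3986676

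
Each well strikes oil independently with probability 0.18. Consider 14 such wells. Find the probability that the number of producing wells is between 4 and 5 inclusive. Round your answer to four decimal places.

X ~ Binomial(14, 0.18); P(4 ≤ X ≤ 5) = Σ C(14,k) p^k (1−p)^(14−k) over k:
  k=4: C(14,4)·0.18^4·0.82^10 = 0.144432
  k=5: C(14,5)·0.18^5·0.82^9 = 0.063409
Total = 0.207841

0.2078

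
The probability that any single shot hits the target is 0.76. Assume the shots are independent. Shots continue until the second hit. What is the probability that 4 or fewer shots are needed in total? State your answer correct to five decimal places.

0.95466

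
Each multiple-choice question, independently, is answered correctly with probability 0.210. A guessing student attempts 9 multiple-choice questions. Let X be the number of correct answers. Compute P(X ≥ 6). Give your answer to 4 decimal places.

X ~ Binomial(9, 0.21); P(X ≥ 6) = Σ C(9,k) p^k (1−p)^(9−k) over k:
  k=6: C(9,6)·0.21^6·0.79^3 = 0.003552
  k=7: C(9,7)·0.21^7·0.79^2 = 0.000405
  k=8: C(9,8)·0.21^8·0.79^1 = 0.000027
  k=9: C(9,9)·0.21^9·0.79^0 = 0.000001
Total = 0.003984

0.0040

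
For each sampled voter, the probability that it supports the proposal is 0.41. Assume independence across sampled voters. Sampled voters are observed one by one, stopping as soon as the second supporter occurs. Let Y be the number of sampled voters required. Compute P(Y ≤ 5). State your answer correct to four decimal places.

0.6801

Finishing within 5 sampled voters ⇔ at least 2 successes in the first 5. With X ~ Binomial(5, 0.41), P(Y ≤ 5) = 1 − P(X ≤ 1).
  k=0: C(5,0)·0.41^0·0.59^5 = 0.071492
  k=1: C(5,1)·0.41^1·0.59^4 = 0.248406
1 − 0.319898 = 0.680102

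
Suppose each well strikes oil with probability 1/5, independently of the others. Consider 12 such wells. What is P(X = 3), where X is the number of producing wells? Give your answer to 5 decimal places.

X ~ Binomial(n=12, p=0.20).
P(X=3) = C(12,3) · p^3 · (1−p)^9
= 220 · 0.008 · 0.13422 = 0.2362232

0.23622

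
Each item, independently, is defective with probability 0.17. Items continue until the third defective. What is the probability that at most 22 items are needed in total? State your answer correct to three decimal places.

Finishing within 22 items ⇔ at least 3 successes in the first 22. With X ~ Binomial(22, 0.17), P(Y ≤ 22) = 1 − P(X ≤ 2).
  k=0: C(22,0)·0.17^0·0.83^22 = 0.01659
  k=1: C(22,1)·0.17^1·0.83^21 = 0.07473
  k=2: C(22,2)·0.17^2·0.83^20 = 0.16072
1 − 0.25204 = 0.74796

0.748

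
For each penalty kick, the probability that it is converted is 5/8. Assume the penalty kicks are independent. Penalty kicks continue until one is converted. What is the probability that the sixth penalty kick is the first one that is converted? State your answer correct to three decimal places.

Geometric (trials to first success), p = 0.625.
P(Y = 6) = (1−p)^5 · p = 0.0074158 · 0.625 = 0.00463

0.005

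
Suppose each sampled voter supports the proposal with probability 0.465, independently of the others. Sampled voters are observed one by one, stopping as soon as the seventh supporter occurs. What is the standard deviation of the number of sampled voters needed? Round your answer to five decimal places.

Y = total sampled voters until the seventh success; negative binomial with r=7, p=0.465.
SD(Y) = √[r(1−p)/p²] = √(17.3199214) = 4.1617210

4.16172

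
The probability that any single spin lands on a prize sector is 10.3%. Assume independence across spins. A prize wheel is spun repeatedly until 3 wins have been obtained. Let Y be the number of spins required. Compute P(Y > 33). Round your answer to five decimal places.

Needing more than 33 spins ⇔ fewer than 3 successes in the first 33. With X ~ Binomial(33, 0.103), P(Y > 33) = P(X ≤ 2).
  k=0: C(33,0)·0.103^0·0.897^33 = 0.0276790
  k=1: C(33,1)·0.103^1·0.897^32 = 0.1048840
  k=2: C(33,2)·0.103^2·0.897^31 = 0.1926966
P(X ≤ 2) = 0.3252597

0.32526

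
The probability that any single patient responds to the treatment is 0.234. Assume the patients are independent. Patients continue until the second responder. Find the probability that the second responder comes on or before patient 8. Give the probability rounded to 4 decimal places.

0.5918

Finishing within 8 patients ⇔ at least 2 successes in the first 8. With X ~ Binomial(8, 0.234), P(Y ≤ 8) = 1 − P(X ≤ 1).
  k=0: C(8,0)·0.234^0·0.766^8 = 0.118531
  k=1: C(8,1)·0.234^1·0.766^7 = 0.289672
1 − 0.408203 = 0.591797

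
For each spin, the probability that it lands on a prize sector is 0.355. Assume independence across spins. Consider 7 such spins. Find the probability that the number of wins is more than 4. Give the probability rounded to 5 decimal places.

X ~ Binomial(7, 0.355); P(X ≥ 5) = Σ C(7,k) p^k (1−p)^(7−k) over k:
  k=5: C(7,5)·0.355^5·0.645^2 = 0.0492584
  k=6: C(7,6)·0.355^6·0.645^1 = 0.0090371
  k=7: C(7,7)·0.355^7·0.645^0 = 0.0007106
Total = 0.0590061

0.05901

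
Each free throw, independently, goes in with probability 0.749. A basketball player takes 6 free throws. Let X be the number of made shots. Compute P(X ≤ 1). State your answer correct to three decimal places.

0.005

X ~ Binomial(6, 0.749); P(X ≤ 1) = Σ C(6,k) p^k (1−p)^(6−k) over k:
  k=0: C(6,0)·0.749^0·0.251^6 = 0.00025
  k=1: C(6,1)·0.749^1·0.251^5 = 0.00448
Total = 0.00473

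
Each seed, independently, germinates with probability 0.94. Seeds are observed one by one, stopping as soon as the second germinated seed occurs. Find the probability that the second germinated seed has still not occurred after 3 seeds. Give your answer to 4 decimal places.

0.0104

Needing more than 3 seeds ⇔ fewer than 2 successes in the first 3. With X ~ Binomial(3, 0.94), P(Y > 3) = P(X ≤ 1).
  k=0: C(3,0)·0.94^0·0.06^3 = 0.000216
  k=1: C(3,1)·0.94^1·0.06^2 = 0.010152
P(X ≤ 1) = 0.010368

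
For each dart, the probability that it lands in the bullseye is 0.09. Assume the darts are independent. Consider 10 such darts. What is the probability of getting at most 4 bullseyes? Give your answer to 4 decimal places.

0.9990

X ~ Binomial(10, 0.09); P(X ≤ 4) = Σ C(10,k) p^k (1−p)^(10−k) over k:
  k=0: C(10,0)·0.09^0·0.91^10 = 0.389416
  k=1: C(10,1)·0.09^1·0.91^9 = 0.385137
  k=2: C(10,2)·0.09^2·0.91^8 = 0.171407
  k=3: C(10,3)·0.09^3·0.91^7 = 0.045206
  k=4: C(10,4)·0.09^4·0.91^6 = 0.007824
Total = 0.998990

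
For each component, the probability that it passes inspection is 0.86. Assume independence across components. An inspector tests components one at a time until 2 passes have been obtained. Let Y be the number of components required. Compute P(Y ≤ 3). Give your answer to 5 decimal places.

Finishing within 3 components ⇔ at least 2 successes in the first 3. With X ~ Binomial(3, 0.86), P(Y ≤ 3) = 1 − P(X ≤ 1).
  k=0: C(3,0)·0.86^0·0.14^3 = 0.0027440
  k=1: C(3,1)·0.86^1·0.14^2 = 0.0505680
1 − 0.0533120 = 0.9466880

0.94669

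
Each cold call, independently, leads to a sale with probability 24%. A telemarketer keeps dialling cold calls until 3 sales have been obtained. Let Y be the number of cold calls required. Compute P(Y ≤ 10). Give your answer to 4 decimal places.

0.4442

Finishing within 10 cold calls ⇔ at least 3 successes in the first 10. With X ~ Binomial(10, 0.24), P(Y ≤ 10) = 1 − P(X ≤ 2).
  k=0: C(10,0)·0.24^0·0.76^10 = 0.064289
  k=1: C(10,1)·0.24^1·0.76^9 = 0.203018
  k=2: C(10,2)·0.24^2·0.76^8 = 0.288499
1 − 0.555805 = 0.444195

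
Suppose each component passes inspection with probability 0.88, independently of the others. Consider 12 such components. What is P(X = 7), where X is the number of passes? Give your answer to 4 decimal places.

0.0081

X ~ Binomial(n=12, p=0.88).
P(X=7) = C(12,7) · p^7 · (1−p)^5
= 792 · 0.40868 · 2.4883e-05 = 0.008054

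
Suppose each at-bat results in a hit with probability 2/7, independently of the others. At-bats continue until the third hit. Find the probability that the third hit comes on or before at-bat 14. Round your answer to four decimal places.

Finishing within 14 at-bats ⇔ at least 3 successes in the first 14. With X ~ Binomial(14, 0.285714), P(Y ≤ 14) = 1 − P(X ≤ 2).
  k=0: C(14,0)·0.285714^0·0.714286^14 = 0.008999
  k=1: C(14,1)·0.285714^1·0.714286^13 = 0.050396
  k=2: C(14,2)·0.285714^2·0.714286^12 = 0.131029
1 − 0.190425 = 0.809575

0.8096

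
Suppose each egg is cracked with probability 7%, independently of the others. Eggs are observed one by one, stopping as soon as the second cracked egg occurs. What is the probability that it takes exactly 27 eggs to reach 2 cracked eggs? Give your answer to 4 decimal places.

Y = trial on which the second success occurs; negative binomial, r=2, p=0.07.
P(Y=27) = C(26,1) · p^2 · (1−p)^25
= 26 · 0.0049 · 0.16296 = 0.020761

0.0208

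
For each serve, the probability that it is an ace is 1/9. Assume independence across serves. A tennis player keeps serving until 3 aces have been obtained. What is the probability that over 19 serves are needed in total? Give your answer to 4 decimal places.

Needing more than 19 serves ⇔ fewer than 3 successes in the first 19. With X ~ Binomial(19, 0.111111), P(Y > 19) = P(X ≤ 2).
  k=0: C(19,0)·0.111111^0·0.888889^19 = 0.106685
  k=1: C(19,1)·0.111111^1·0.888889^18 = 0.253376
  k=2: C(19,2)·0.111111^2·0.888889^17 = 0.285048
P(X ≤ 2) = 0.645109

0.6451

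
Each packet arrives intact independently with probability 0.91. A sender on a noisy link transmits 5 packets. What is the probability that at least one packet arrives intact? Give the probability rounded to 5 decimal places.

P(at least one) = 1 − P(none) = 1 − (1 − 0.91)^5
= 1 − 0.0000059 = 0.9999941

0.99999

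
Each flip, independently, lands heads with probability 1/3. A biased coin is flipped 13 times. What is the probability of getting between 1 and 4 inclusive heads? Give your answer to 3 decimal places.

0.547

X ~ Binomial(13, 0.333333); P(1 ≤ X ≤ 4) = Σ C(13,k) p^k (1−p)^(13−k) over k:
  k=1: C(13,1)·0.333333^1·0.666667^12 = 0.03340
  k=2: C(13,2)·0.333333^2·0.666667^11 = 0.10020
  k=3: C(13,3)·0.333333^3·0.666667^10 = 0.18369
  k=4: C(13,4)·0.333333^4·0.666667^9 = 0.22961
Total = 0.54690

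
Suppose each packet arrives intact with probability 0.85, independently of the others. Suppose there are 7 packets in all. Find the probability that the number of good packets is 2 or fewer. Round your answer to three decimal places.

X ~ Binomial(7, 0.85); P(X ≤ 2) = Σ C(7,k) p^k (1−p)^(7−k) over k:
  k=0: C(7,0)·0.85^0·0.15^7 = 0.00000
  k=1: C(7,1)·0.85^1·0.15^6 = 0.00007
  k=2: C(7,2)·0.85^2·0.15^5 = 0.00115
Total = 0.00122

0.001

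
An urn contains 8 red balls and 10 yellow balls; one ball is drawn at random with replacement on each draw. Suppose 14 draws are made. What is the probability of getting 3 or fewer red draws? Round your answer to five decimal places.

X ~ Binomial(14, 0.444444); P(X ≤ 3) = Σ C(14,k) p^k (1−p)^(14−k) over k:
  k=0: C(14,0)·0.444444^0·0.555556^14 = 0.0002668
  k=1: C(14,1)·0.444444^1·0.555556^13 = 0.0029882
  k=2: C(14,2)·0.444444^2·0.555556^12 = 0.0155384
  k=3: C(14,3)·0.444444^3·0.555556^11 = 0.0497229
Total = 0.0685162

0.06852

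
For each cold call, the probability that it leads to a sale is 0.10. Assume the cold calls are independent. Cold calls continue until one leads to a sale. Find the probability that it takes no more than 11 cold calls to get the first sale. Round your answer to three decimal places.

0.686

Y = number of cold calls to the first success; geometric, p = 0.10.
P(Y ≤ 11) = 1 − (1−p)^11 = 1 − 0.31381 = 0.68619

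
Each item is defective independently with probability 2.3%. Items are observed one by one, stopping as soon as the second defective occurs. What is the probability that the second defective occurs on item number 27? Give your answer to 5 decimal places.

0.00769

Y = trial on which the second success occurs; negative binomial, r=2, p=0.023.
P(Y=27) = C(26,1) · p^2 · (1−p)^25
= 26 · 0.000529 · 0.55894 = 0.0076876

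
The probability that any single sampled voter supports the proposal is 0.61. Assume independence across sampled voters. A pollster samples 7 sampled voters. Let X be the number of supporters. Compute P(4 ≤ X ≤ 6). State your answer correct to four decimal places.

X ~ Binomial(7, 0.61); P(4 ≤ X ≤ 6) = Σ C(7,k) p^k (1−p)^(7−k) over k:
  k=4: C(7,4)·0.61^4·0.39^3 = 0.287463
  k=5: C(7,5)·0.61^5·0.39^2 = 0.269773
  k=6: C(7,6)·0.61^6·0.39^1 = 0.140651
Total = 0.697886

0.6979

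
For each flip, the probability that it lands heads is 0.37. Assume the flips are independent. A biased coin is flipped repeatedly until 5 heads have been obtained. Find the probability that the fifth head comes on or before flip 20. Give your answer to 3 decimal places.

Finishing within 20 flips ⇔ at least 5 successes in the first 20. With X ~ Binomial(20, 0.37), P(Y ≤ 20) = 1 − P(X ≤ 4).
  k=0: C(20,0)·0.37^0·0.63^20 = 0.00010
  k=1: C(20,1)·0.37^1·0.63^19 = 0.00114
  k=2: C(20,2)·0.37^2·0.63^18 = 0.00636
  k=3: C(20,3)·0.37^3·0.63^17 = 0.02240
  k=4: C(20,4)·0.37^4·0.63^16 = 0.05592
1 − 0.08591 = 0.91409

0.914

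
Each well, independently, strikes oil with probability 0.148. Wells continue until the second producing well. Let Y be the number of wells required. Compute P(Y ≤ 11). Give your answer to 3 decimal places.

Finishing within 11 wells ⇔ at least 2 successes in the first 11. With X ~ Binomial(11, 0.148), P(Y ≤ 11) = 1 − P(X ≤ 1).
  k=0: C(11,0)·0.148^0·0.852^11 = 0.17173
  k=1: C(11,1)·0.148^1·0.852^10 = 0.32813
1 − 0.49986 = 0.50014

0.500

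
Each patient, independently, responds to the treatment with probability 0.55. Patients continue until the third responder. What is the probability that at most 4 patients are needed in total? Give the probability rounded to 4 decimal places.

Finishing within 4 patients ⇔ at least 3 successes in the first 4. With X ~ Binomial(4, 0.55), P(Y ≤ 4) = 1 − P(X ≤ 2).
  k=0: C(4,0)·0.55^0·0.45^4 = 0.041006
  k=1: C(4,1)·0.55^1·0.45^3 = 0.200475
  k=2: C(4,2)·0.55^2·0.45^2 = 0.367538
1 − 0.609019 = 0.390981

0.3910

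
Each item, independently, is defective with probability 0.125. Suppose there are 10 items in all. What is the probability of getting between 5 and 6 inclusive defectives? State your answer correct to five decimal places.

X ~ Binomial(10, 0.125); P(5 ≤ X ≤ 6) = Σ C(10,k) p^k (1−p)^(10−k) over k:
  k=5: C(10,5)·0.125^5·0.875^5 = 0.0039445
  k=6: C(10,6)·0.125^6·0.875^4 = 0.0004696
Total = 0.0044141

0.00441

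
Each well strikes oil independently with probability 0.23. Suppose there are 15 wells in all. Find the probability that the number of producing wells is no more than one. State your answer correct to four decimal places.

0.1087

X ~ Binomial(15, 0.23); P(X ≤ 1) = Σ C(15,k) p^k (1−p)^(15−k) over k:
  k=0: C(15,0)·0.23^0·0.77^15 = 0.019832
  k=1: C(15,1)·0.23^1·0.77^14 = 0.088857
Total = 0.108688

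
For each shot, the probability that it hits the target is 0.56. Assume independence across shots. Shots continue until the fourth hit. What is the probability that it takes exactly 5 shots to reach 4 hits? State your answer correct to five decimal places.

0.17309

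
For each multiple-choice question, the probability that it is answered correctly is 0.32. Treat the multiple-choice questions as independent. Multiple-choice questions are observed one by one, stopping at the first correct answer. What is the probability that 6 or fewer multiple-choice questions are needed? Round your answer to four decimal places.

Y = number of multiple-choice questions to the first success; geometric, p = 0.32.
P(Y ≤ 6) = 1 − (1−p)^6 = 1 − 0.098867 = 0.901133

0.9011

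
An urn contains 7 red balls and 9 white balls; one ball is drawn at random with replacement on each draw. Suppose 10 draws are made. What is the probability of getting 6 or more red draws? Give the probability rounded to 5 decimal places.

0.23562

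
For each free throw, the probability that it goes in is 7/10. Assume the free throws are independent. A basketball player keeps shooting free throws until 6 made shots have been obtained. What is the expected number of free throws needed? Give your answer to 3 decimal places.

Y = total free throws until the sixth success; negative binomial with r=6, p=0.70.
E[Y] = r / p = 6 / 0.70 = 8.57143

8.571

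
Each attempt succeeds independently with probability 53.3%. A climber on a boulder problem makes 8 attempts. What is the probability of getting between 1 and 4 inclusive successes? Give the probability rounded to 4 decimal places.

0.5602

X ~ Binomial(8, 0.533); P(1 ≤ X ≤ 4) = Σ C(8,k) p^k (1−p)^(8−k) over k:
  k=1: C(8,1)·0.533^1·0.467^7 = 0.020655
  k=2: C(8,2)·0.533^2·0.467^6 = 0.082511
  k=3: C(8,3)·0.533^3·0.467^5 = 0.188345
  k=4: C(8,4)·0.533^4·0.467^4 = 0.268704
Total = 0.560216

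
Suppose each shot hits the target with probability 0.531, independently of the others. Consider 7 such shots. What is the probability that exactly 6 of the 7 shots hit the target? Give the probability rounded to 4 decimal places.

X ~ Binomial(n=7, p=0.531).
P(X=6) = C(7,6) · p^6 · (1−p)^1
= 7 · 0.022416 · 0.469 = 0.073593

0.0736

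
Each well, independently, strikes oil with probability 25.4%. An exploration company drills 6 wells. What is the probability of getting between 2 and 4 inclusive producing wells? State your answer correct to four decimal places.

0.4705

X ~ Binomial(6, 0.254); P(2 ≤ X ≤ 4) = Σ C(6,k) p^k (1−p)^(6−k) over k:
  k=2: C(6,2)·0.254^2·0.746^4 = 0.299719
  k=3: C(6,3)·0.254^3·0.746^3 = 0.136065
  k=4: C(6,4)·0.254^4·0.746^2 = 0.034746
Total = 0.470530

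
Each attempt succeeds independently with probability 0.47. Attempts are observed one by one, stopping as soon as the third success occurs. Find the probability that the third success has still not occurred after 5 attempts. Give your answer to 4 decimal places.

Needing more than 5 attempts ⇔ fewer than 3 successes in the first 5. With X ~ Binomial(5, 0.47), P(Y > 5) = P(X ≤ 2).
  k=0: C(5,0)·0.47^0·0.53^5 = 0.041820
  k=1: C(5,1)·0.47^1·0.53^4 = 0.185426
  k=2: C(5,2)·0.47^2·0.53^3 = 0.328869
P(X ≤ 2) = 0.556115

0.5561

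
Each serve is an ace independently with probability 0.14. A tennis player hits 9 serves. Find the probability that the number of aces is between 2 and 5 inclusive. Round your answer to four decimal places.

X ~ Binomial(9, 0.14); P(2 ≤ X ≤ 5) = Σ C(9,k) p^k (1−p)^(9−k) over k:
  k=2: C(9,2)·0.14^2·0.86^7 = 0.245498
  k=3: C(9,3)·0.14^3·0.86^6 = 0.093251
  k=4: C(9,4)·0.14^4·0.86^5 = 0.022771
  k=5: C(9,5)·0.14^5·0.86^4 = 0.003707
Total = 0.365226

0.3652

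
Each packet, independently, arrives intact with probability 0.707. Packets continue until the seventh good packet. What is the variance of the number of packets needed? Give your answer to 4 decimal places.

4.1032

Y = total packets until the seventh success; negative binomial with r=7, p=0.707.
Var(Y) = r(1−p)/p² = 7·0.293 / 0.707² = 4.103239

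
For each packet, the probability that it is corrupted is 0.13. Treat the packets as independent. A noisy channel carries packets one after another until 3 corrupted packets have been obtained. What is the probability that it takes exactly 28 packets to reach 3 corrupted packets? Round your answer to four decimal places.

0.0237

Y = trial on which the third success occurs; negative binomial, r=3, p=0.13.
P(Y=28) = C(27,2) · p^3 · (1−p)^25
= 351 · 0.002197 · 0.03076 = 0.023720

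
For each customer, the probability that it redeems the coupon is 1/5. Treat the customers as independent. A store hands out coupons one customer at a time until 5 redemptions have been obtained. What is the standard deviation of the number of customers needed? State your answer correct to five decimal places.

10.00000

Y = total customers until the fifth success; negative binomial with r=5, p=0.20.
SD(Y) = √[r(1−p)/p²] = √(100.0000000) = 10.0000000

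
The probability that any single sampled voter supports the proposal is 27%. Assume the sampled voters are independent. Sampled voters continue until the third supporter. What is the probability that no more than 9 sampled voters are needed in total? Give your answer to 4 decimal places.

Finishing within 9 sampled voters ⇔ at least 3 successes in the first 9. With X ~ Binomial(9, 0.27), P(Y ≤ 9) = 1 − P(X ≤ 2).
  k=0: C(9,0)·0.27^0·0.73^9 = 0.058872
  k=1: C(9,1)·0.27^1·0.73^8 = 0.195970
  k=2: C(9,2)·0.27^2·0.73^7 = 0.289928
1 − 0.544769 = 0.455231

0.4552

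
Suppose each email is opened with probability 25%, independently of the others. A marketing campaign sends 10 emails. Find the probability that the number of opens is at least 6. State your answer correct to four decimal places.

X ~ Binomial(10, 0.25); P(X ≥ 6) = Σ C(10,k) p^k (1−p)^(10−k) over k:
  k=6: C(10,6)·0.25^6·0.75^4 = 0.016222
  k=7: C(10,7)·0.25^7·0.75^3 = 0.003090
  k=8: C(10,8)·0.25^8·0.75^2 = 0.000386
  k=9: C(10,9)·0.25^9·0.75^1 = 0.000029
  k=10: C(10,10)·0.25^10·0.75^0 = 0.000001
Total = 0.019728

0.0197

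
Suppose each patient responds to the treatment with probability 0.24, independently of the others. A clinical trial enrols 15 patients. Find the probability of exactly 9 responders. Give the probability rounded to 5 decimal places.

X ~ Binomial(n=15, p=0.24).
P(X=9) = C(15,9) · p^9 · (1−p)^6
= 5005 · 2.6418e-06 · 0.1927 = 0.0025479

0.00255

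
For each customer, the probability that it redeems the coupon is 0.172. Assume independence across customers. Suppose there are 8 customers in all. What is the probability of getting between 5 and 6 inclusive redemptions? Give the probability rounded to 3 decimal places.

0.005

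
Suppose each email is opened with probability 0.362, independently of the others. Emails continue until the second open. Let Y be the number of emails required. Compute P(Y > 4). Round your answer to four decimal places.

0.5417

Needing more than 4 emails ⇔ fewer than 2 successes in the first 4. With X ~ Binomial(4, 0.362), P(Y > 4) = P(X ≤ 1).
  k=0: C(4,0)·0.362^0·0.638^4 = 0.165685
  k=1: C(4,1)·0.362^1·0.638^3 = 0.376037
P(X ≤ 1) = 0.541722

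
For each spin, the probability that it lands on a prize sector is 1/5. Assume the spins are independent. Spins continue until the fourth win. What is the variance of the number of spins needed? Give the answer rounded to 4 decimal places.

80.0000

Y = total spins until the fourth success; negative binomial with r=4, p=0.20.
Var(Y) = r(1−p)/p² = 4·0.80 / 0.20² = 80.000000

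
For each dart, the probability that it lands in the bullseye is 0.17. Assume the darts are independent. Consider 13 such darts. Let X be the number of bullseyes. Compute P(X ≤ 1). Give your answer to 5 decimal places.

X ~ Binomial(13, 0.17); P(X ≤ 1) = Σ C(13,k) p^k (1−p)^(13−k) over k:
  k=0: C(13,0)·0.17^0·0.83^13 = 0.0887187
  k=1: C(13,1)·0.17^1·0.83^12 = 0.2362269
Total = 0.3249456

0.32495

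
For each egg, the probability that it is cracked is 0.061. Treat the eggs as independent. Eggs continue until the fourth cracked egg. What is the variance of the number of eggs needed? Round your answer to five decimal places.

1009.40607

Y = total eggs until the fourth success; negative binomial with r=4, p=0.061.
Var(Y) = r(1−p)/p² = 4·0.939 / 0.061² = 1009.4060736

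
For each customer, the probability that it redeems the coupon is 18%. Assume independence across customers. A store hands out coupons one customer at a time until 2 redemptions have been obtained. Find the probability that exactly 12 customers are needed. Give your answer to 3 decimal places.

0.049

Y = trial on which the second success occurs; negative binomial, r=2, p=0.18.
P(Y=12) = C(11,1) · p^2 · (1−p)^10
= 11 · 0.0324 · 0.13745 = 0.04899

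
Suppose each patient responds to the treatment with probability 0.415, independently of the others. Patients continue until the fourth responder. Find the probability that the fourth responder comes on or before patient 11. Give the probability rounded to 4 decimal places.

0.7381

Finishing within 11 patients ⇔ at least 4 successes in the first 11. With X ~ Binomial(11, 0.415), P(Y ≤ 11) = 1 − P(X ≤ 3).
  k=0: C(11,0)·0.415^0·0.585^11 = 0.002746
  k=1: C(11,1)·0.415^1·0.585^10 = 0.021429
  k=2: C(11,2)·0.415^2·0.585^9 = 0.076008
  k=3: C(11,3)·0.415^3·0.585^8 = 0.161761
1 − 0.261945 = 0.738055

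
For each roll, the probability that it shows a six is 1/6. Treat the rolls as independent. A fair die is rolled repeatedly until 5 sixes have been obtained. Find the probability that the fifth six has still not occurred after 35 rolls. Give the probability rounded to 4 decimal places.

0.2843

Needing more than 35 rolls ⇔ fewer than 5 successes in the first 35. With X ~ Binomial(35, 0.166667), P(Y > 35) = P(X ≤ 4).
  k=0: C(35,0)·0.166667^0·0.833333^35 = 0.001693
  k=1: C(35,1)·0.166667^1·0.833333^34 = 0.011851
  k=2: C(35,2)·0.166667^2·0.833333^33 = 0.040293
  k=3: C(35,3)·0.166667^3·0.833333^32 = 0.088645
  k=4: C(35,4)·0.166667^4·0.833333^31 = 0.141833
P(X ≤ 4) = 0.284315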